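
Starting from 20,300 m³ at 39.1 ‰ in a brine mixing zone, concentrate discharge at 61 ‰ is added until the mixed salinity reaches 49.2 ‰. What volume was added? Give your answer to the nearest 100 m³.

17400 m³

Salt balance: 20,300×39.1 + V×61 = (20,300+V)×49.2
793,730 + 61V = 998,760 + 49.2V
205,030 = 11.8V
V = 17,375.42 m³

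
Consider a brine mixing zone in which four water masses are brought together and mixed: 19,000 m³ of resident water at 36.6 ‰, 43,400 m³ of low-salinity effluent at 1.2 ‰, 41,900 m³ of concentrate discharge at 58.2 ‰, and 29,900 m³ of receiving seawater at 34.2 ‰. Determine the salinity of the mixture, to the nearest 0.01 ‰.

31.36 ‰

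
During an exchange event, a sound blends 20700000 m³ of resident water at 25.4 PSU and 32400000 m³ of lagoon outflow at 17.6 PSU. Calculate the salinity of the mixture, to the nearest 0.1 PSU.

20.6 PSU

Mass of salt is conserved:
salt = 20,700,000×25.4 + 32,400,000×17.6 = 525,780,000 + 570,240,000 = 1,096,020,000
volume = 20,700,000 + 32,400,000 = 53,100,000 m³
S = 1,096,020,000 / 53,100,000 = 20.641 PSU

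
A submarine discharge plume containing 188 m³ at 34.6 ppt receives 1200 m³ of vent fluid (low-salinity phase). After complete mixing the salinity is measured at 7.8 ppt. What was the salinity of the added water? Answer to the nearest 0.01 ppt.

Salt balance: 188×34.6 + 1,200×S = 1,388×7.8
6,504.8 + 1,200·S = 10,826.4
S = (10,826.4 − 6,504.8) / 1,200 = 3.6013 ppt

3.60 ppt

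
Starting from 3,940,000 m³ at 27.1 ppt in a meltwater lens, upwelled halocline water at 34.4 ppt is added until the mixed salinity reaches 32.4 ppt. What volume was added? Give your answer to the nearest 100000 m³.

10400000 m³

Salt balance: 3,940,000×27.1 + V×34.4 = (3,940,000+V)×32.4
106,774,000 + 34.4V = 127,656,000 + 32.4V
20,882,000 = 2V
V = 10,441,000 m³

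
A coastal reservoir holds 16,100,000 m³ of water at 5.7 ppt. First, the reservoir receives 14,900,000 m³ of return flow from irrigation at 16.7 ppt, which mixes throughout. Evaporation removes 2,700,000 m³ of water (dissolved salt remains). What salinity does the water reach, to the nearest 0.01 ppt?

12.04 ppt

After mixing: salt = 16,100,000×5.7 + 14,900,000×16.7 = 340,600,000; volume = 31,000,000 m³
After evaporation: salt unchanged = 340,600,000; volume = 31,000,000 − 2,700,000 = 28,300,000 m³
S = 340,600,000 / 28,300,000 = 12.0353 ppt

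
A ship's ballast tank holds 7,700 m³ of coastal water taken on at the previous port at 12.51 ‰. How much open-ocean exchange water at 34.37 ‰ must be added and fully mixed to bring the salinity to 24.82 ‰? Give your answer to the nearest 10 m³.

Salt balance: 7,700×12.51 + V×34.37 = (7,700+V)×24.82
96,327 + 34.37V = 191,114 + 24.82V
94,787 = 9.55V
V = 9,925.34 m³

9930 m³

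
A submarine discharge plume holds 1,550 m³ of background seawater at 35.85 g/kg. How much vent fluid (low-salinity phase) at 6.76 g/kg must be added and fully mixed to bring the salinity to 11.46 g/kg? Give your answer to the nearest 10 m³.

Salt balance: 1,550×35.85 + V×6.76 = (1,550+V)×11.46
55,567.5 + 6.76V = 17,763 + 11.46V
37,804.5 = 4.7V
V = 8,043.51 m³

8040 m³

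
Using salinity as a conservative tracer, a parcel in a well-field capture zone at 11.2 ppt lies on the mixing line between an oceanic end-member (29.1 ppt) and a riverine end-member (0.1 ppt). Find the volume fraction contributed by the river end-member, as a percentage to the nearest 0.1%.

61.7%

Let f be the freshwater fraction. Salt balance per unit volume:
f×0.1 + (1−f)×29.1 = 11.2
f = (29.1 − 11.2) / (29.1 − 0.1) = 17.9/29 = 0.6172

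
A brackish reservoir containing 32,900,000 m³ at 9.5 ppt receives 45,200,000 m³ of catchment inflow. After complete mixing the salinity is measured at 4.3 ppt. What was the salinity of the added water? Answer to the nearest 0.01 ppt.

Salt balance: 32,900,000×9.5 + 45,200,000×S = 78,100,000×4.3
312,550,000 + 45,200,000·S = 335,830,000
S = (335,830,000 − 312,550,000) / 45,200,000 = 0.515 ppt

0.52 ppt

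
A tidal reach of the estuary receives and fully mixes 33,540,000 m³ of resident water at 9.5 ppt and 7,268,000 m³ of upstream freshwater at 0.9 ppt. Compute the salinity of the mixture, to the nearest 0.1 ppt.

8.0 ppt

Total salt / total volume:
salt = 33,540,000×9.5 + 7,268,000×0.9 = 318,630,000 + 6,541,200 = 325,171,200
volume = 33,540,000 + 7,268,000 = 40,808,000 m³
S = 325,171,200 / 40,808,000 = 7.968 ppt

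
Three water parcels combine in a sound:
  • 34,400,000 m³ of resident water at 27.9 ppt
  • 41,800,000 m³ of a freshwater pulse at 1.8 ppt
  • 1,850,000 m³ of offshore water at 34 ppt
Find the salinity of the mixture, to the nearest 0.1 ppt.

14.1 ppt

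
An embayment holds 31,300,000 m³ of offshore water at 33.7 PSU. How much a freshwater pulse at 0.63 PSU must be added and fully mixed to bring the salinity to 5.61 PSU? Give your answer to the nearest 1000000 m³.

Salt balance: 31,300,000×33.7 + V×0.63 = (31,300,000+V)×5.61
1,054,810,000 + 0.63V = 175,593,000 + 5.61V
879,217,000 = 4.98V
V = 176,549,598.39 m³

177000000 m³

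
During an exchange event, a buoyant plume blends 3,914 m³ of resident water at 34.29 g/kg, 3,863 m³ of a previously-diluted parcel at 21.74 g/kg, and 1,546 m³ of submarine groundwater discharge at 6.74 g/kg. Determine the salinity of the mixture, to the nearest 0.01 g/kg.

Mass of salt is conserved:
salt = 3,914×34.29 + 3,863×21.74 + 1,546×6.74 = 134,211.06 + 83,981.62 + 10,420.04 = 228,612.72
volume = 3,914 + 3,863 + 1,546 = 9,323 m³
S = 228,612.72 / 9,323 = 24.5214 g/kg

24.52 g/kg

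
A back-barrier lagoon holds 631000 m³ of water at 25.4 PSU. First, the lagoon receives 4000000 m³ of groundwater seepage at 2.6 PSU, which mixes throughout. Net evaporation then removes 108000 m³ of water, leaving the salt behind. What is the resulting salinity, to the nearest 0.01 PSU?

5.84 PSU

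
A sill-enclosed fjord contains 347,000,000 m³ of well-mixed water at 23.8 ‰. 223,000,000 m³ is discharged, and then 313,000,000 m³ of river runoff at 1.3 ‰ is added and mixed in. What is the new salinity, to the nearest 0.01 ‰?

7.68 ‰

Remaining after removal: 124,000,000 m³ at 23.8 ‰ (salt = 2,951,200,000)
After addition: salt = 2,951,200,000 + 313,000,000×1.3 = 3,358,100,000; volume = 437,000,000 m³
S = 3,358,100,000 / 437,000,000 = 7.6844 ‰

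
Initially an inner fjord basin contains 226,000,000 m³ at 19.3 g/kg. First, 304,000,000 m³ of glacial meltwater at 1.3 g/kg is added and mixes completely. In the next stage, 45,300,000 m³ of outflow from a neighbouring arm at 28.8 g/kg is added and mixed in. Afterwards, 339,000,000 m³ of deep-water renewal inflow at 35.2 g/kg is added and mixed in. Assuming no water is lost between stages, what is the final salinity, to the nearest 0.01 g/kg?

19.68 g/kg

Mass of salt is conserved:
Initial salt = 226,000,000×19.3 = 4,361,800,000
After stage 1: salt = 4,361,800,000 + 304,000,000×1.3 = 4,757,000,000; volume = 530,000,000 m³; S = 8.975 g/kg
After stage 2: salt = 4,757,000,000 + 45,300,000×28.8 = 6,061,640,000; volume = 575,300,000 m³; S = 10.536 g/kg
After stage 3: salt = 6,061,640,000 + 339,000,000×35.2 = 17,994,440,000; volume = 914,300,000 m³
S = 17,994,440,000 / 914,300,000 = 19.6811 g/kg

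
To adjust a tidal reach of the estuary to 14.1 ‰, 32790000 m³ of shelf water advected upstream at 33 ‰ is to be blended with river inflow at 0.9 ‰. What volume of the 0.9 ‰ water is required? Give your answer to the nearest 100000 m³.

Salt balance: 32,790,000×33 + V×0.9 = (32,790,000+V)×14.1
1,082,070,000 + 0.9V = 462,339,000 + 14.1V
619,731,000 = 13.2V
V = 46,949,318.18 m³

46900000 m³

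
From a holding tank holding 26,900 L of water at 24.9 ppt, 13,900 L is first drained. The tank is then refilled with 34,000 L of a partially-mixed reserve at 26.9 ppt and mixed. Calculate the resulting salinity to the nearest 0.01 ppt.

Remaining after removal: 13,000 L at 24.9 ppt (salt = 323,700)
After addition: salt = 323,700 + 34,000×26.9 = 1,238,300; volume = 47,000 L
S = 1,238,300 / 47,000 = 26.3468 ppt

26.35 ppt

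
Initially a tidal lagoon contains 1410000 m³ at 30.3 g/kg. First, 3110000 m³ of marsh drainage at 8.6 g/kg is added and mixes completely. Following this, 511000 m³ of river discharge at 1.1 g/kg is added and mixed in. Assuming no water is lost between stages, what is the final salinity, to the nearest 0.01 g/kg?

Salt balance:
Initial salt = 1,410,000×30.3 = 42,723,000
After stage 1: salt = 42,723,000 + 3,110,000×8.6 = 69,469,000; volume = 4,520,000 m³; S = 15.369 g/kg
After stage 2: salt = 69,469,000 + 511,000×1.1 = 70,031,100; volume = 5,031,000 m³
S = 70,031,100 / 5,031,000 = 13.9199 g/kg

13.92 g/kg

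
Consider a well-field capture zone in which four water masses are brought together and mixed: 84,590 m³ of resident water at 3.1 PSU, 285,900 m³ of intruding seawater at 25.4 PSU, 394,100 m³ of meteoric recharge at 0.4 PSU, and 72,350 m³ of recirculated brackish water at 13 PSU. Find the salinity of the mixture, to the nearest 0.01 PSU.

Total salt / total volume:
salt = 84,590×3.1 + 285,900×25.4 + 394,100×0.4 + 72,350×13 = 262,229 + 7,261,860 + 157,640 + 940,550 = 8,622,279
volume = 84,590 + 285,900 + 394,100 + 72,350 = 836,940 m³
S = 8,622,279 / 836,940 = 10.3021 PSU

10.30 PSU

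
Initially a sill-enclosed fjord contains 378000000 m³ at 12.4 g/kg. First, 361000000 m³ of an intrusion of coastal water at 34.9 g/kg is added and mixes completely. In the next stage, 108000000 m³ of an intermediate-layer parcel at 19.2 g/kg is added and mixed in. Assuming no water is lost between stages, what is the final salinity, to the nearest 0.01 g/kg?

22.86 g/kg

Conserving salt mass:
Initial salt = 378,000,000×12.4 = 4,687,200,000
After stage 1: salt = 4,687,200,000 + 361,000,000×34.9 = 17,286,100,000; volume = 739,000,000 m³; S = 23.391 g/kg
After stage 2: salt = 17,286,100,000 + 108,000,000×19.2 = 19,359,700,000; volume = 847,000,000 m³
S = 19,359,700,000 / 847,000,000 = 22.8568 g/kg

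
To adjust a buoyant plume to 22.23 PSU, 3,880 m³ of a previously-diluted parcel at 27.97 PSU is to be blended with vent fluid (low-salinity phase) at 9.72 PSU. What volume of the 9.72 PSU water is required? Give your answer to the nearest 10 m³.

1780 m³

Salt balance: 3,880×27.97 + V×9.72 = (3,880+V)×22.23
108,523.6 + 9.72V = 86,252.4 + 22.23V
22,271.2 = 12.51V
V = 1,780.27 m³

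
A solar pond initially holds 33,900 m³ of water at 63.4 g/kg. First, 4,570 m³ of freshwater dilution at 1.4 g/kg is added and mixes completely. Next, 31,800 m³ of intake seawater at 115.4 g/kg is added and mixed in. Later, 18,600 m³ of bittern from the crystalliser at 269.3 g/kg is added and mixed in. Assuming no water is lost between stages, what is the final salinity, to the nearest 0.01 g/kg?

Mass of salt is conserved:
Initial salt = 33,900×63.4 = 2,149,260
After stage 1: salt = 2,149,260 + 4,570×1.4 = 2,155,658; volume = 38,470 m³; S = 56.035 g/kg
After stage 2: salt = 2,155,658 + 31,800×115.4 = 5,825,378; volume = 70,270 m³; S = 82.9 g/kg
After stage 3: salt = 5,825,378 + 18,600×269.3 = 10,834,358; volume = 88,870 m³
S = 10,834,358 / 88,870 = 121.9124 g/kg

121.91 g/kg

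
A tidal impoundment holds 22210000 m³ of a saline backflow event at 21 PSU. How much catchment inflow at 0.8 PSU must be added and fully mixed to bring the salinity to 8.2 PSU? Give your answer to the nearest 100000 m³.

Salt balance: 22,210,000×21 + V×0.8 = (22,210,000+V)×8.2
466,410,000 + 0.8V = 182,122,000 + 8.2V
284,288,000 = 7.4V
V = 38,417,297.3 m³

38400000 m³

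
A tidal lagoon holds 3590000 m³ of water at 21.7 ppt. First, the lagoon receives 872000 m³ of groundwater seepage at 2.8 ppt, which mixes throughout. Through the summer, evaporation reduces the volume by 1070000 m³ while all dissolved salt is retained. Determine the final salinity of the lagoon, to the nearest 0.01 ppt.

After mixing: salt = 3,590,000×21.7 + 872,000×2.8 = 80,344,600; volume = 4,462,000 m³
After evaporation: salt unchanged = 80,344,600; volume = 4,462,000 − 1,070,000 = 3,392,000 m³
S = 80,344,600 / 3,392,000 = 23.6865 ppt

23.69 ppt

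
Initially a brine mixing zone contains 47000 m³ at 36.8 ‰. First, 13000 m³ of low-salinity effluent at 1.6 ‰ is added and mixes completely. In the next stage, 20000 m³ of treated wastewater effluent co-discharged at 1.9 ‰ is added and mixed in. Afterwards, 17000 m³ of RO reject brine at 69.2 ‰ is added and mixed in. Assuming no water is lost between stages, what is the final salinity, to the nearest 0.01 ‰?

Weighted by volume,
Initial salt = 47,000×36.8 = 1,729,600
After stage 1: salt = 1,729,600 + 13,000×1.6 = 1,750,400; volume = 60,000 m³; S = 29.173 ‰
After stage 2: salt = 1,750,400 + 20,000×1.9 = 1,788,400; volume = 80,000 m³; S = 22.355 ‰
After stage 3: salt = 1,788,400 + 17,000×69.2 = 2,964,800; volume = 97,000 m³
S = 2,964,800 / 97,000 = 30.5649 ‰

30.56 ‰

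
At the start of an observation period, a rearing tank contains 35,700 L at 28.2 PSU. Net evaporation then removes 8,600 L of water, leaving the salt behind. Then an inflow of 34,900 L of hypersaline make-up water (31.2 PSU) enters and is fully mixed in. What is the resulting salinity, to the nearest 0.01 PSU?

After evaporation: salt = 35,700×28.2 = 1,006,740; volume = 35,700 − 8,600 = 27,100 L
After mixing: salt = 1,006,740 + 34,900×31.2 = 2,095,620; volume = 27,100 + 34,900 = 62,000 L
S = 2,095,620 / 62,000 = 33.8003 PSU

33.80 PSU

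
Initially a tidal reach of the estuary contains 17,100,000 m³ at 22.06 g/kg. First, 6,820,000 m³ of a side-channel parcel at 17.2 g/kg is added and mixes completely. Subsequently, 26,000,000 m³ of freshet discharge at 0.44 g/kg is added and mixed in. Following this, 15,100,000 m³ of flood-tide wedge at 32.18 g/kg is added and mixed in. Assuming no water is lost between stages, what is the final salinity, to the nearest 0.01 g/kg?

15.26 g/kg

Salt balance:
Initial salt = 17,100,000×22.06 = 377,226,000
After stage 1: salt = 377,226,000 + 6,820,000×17.2 = 494,530,000; volume = 23,920,000 m³; S = 20.674 g/kg
After stage 2: salt = 494,530,000 + 26,000,000×0.44 = 505,970,000; volume = 49,920,000 m³; S = 10.136 g/kg
After stage 3: salt = 505,970,000 + 15,100,000×32.18 = 991,888,000; volume = 65,020,000 m³
S = 991,888,000 / 65,020,000 = 15.2551 g/kg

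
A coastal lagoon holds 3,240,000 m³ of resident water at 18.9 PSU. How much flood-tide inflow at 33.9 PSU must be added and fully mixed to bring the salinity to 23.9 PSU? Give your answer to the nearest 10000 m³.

Salt balance: 3,240,000×18.9 + V×33.9 = (3,240,000+V)×23.9
61,236,000 + 33.9V = 77,436,000 + 23.9V
16,200,000 = 10V
V = 1,620,000 m³

1620000 m³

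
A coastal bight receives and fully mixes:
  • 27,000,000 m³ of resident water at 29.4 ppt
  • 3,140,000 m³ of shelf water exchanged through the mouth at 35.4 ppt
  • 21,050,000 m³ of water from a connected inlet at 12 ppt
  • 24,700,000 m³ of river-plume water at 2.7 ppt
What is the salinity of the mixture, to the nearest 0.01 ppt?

16.13 ppt

Weighted by volume,
salt = 27,000,000×29.4 + 3,140,000×35.4 + 21,050,000×12 + 24,700,000×2.7 = 793,800,000 + 111,156,000 + 252,600,000 + 66,690,000 = 1,224,246,000
volume = 27,000,000 + 3,140,000 + 21,050,000 + 24,700,000 = 75,890,000 m³
S = 1,224,246,000 / 75,890,000 = 16.1318 ppt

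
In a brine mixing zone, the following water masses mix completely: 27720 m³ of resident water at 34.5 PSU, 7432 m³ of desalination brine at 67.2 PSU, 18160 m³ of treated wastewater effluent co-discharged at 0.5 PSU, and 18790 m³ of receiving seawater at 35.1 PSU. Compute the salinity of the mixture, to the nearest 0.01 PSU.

29.46 PSU

Salt balance:
salt = 27,720×34.5 + 7,432×67.2 + 18,160×0.5 + 18,790×35.1 = 956,340 + 499,430.4 + 9,080 + 659,529 = 2,124,379.4
volume = 27,720 + 7,432 + 18,160 + 18,790 = 72,102 m³
S = 2,124,379.4 / 72,102 = 29.4635 PSU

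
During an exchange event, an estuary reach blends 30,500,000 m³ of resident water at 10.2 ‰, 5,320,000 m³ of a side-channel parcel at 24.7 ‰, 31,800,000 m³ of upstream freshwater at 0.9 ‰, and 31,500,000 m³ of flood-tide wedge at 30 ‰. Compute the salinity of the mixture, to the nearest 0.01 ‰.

Total salt / total volume:
salt = 30,500,000×10.2 + 5,320,000×24.7 + 31,800,000×0.9 + 31,500,000×30 = 311,100,000 + 131,404,000 + 28,620,000 + 945,000,000 = 1,416,124,000
volume = 30,500,000 + 5,320,000 + 31,800,000 + 31,500,000 = 99,120,000 m³
S = 1,416,124,000 / 99,120,000 = 14.287 ‰

14.29 ‰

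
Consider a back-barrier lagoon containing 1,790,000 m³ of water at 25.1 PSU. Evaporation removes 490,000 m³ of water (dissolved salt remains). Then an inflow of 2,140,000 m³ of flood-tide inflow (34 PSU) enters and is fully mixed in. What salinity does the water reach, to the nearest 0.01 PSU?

34.21 PSU

After evaporation: salt = 1,790,000×25.1 = 44,929,000; volume = 1,790,000 − 490,000 = 1,300,000 m³
After mixing: salt = 44,929,000 + 2,140,000×34 = 117,689,000; volume = 1,300,000 + 2,140,000 = 3,440,000 m³
S = 117,689,000 / 3,440,000 = 34.2119 PSU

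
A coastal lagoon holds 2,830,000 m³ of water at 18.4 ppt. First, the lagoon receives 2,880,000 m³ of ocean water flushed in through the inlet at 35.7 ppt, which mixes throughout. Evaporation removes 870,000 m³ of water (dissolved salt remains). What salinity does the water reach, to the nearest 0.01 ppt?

32.00 ppt

After mixing: salt = 2,830,000×18.4 + 2,880,000×35.7 = 154,888,000; volume = 5,710,000 m³
After evaporation: salt unchanged = 154,888,000; volume = 5,710,000 − 870,000 = 4,840,000 m³
S = 154,888,000 / 4,840,000 = 32.0017 ppt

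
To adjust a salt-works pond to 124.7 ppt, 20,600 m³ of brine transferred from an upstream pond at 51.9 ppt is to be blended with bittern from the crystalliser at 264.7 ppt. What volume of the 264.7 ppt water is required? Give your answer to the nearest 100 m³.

10700 m³

Salt balance: 20,600×51.9 + V×264.7 = (20,600+V)×124.7
1,069,140 + 264.7V = 2,568,820 + 124.7V
1,499,680 = 140V
V = 10,712 m³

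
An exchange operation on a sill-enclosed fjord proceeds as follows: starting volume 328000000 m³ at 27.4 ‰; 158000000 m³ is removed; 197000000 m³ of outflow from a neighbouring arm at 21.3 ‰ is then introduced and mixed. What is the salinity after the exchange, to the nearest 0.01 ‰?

24.13 ‰

Remaining after removal: 170,000,000 m³ at 27.4 ‰ (salt = 4,658,000,000)
After addition: salt = 4,658,000,000 + 197,000,000×21.3 = 8,854,100,000; volume = 367,000,000 m³
S = 8,854,100,000 / 367,000,000 = 24.1256 ‰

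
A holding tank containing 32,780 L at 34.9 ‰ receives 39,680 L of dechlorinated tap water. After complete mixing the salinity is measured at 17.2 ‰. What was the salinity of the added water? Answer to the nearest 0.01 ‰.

2.58 ‰

Salt balance: 32,780×34.9 + 39,680×S = 72,460×17.2
1,144,022 + 39,680·S = 1,246,312
S = (1,246,312 − 1,144,022) / 39,680 = 2.5779 ‰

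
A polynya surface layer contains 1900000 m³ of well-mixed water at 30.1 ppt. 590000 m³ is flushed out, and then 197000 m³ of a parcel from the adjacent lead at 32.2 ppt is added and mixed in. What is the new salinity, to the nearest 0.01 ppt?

Remaining after removal: 1,310,000 m³ at 30.1 ppt (salt = 39,431,000)
After addition: salt = 39,431,000 + 197,000×32.2 = 45,774,400; volume = 1,507,000 m³
S = 45,774,400 / 1,507,000 = 30.3745 ppt

30.37 ppt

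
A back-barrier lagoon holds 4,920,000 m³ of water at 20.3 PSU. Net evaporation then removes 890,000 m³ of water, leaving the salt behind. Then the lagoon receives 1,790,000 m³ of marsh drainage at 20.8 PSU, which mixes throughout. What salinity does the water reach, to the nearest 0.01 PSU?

After evaporation: salt = 4,920,000×20.3 = 99,876,000; volume = 4,920,000 − 890,000 = 4,030,000 m³
After mixing: salt = 99,876,000 + 1,790,000×20.8 = 137,108,000; volume = 4,030,000 + 1,790,000 = 5,820,000 m³
S = 137,108,000 / 5,820,000 = 23.5581 PSU

23.56 PSU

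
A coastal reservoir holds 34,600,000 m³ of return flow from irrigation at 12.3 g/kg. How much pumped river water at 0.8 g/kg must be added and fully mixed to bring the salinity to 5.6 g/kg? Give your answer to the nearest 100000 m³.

48300000 m³

Salt balance: 34,600,000×12.3 + V×0.8 = (34,600,000+V)×5.6
425,580,000 + 0.8V = 193,760,000 + 5.6V
231,820,000 = 4.8V
V = 48,295,833.33 m³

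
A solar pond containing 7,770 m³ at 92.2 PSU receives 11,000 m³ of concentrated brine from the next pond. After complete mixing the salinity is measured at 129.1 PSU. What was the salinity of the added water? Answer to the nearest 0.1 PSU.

Salt balance: 7,770×92.2 + 11,000×S = 18,770×129.1
716,394 + 11,000·S = 2,423,207
S = (2,423,207 − 716,394) / 11,000 = 155.1648 PSU

155.2 PSU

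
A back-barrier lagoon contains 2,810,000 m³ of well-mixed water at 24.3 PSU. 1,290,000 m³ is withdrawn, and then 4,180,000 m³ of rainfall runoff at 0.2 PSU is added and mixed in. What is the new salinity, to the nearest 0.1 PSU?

6.6 PSU

Remaining after removal: 1,520,000 m³ at 24.3 PSU (salt = 36,936,000)
After addition: salt = 36,936,000 + 4,180,000×0.2 = 37,772,000; volume = 5,700,000 m³
S = 37,772,000 / 5,700,000 = 6.6267 PSU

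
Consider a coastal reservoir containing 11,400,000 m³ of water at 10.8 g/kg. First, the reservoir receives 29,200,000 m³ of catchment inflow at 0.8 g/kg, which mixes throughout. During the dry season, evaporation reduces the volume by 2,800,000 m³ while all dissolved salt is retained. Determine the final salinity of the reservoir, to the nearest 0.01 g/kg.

3.88 g/kg

After mixing: salt = 11,400,000×10.8 + 29,200,000×0.8 = 146,480,000; volume = 40,600,000 m³
After evaporation: salt unchanged = 146,480,000; volume = 40,600,000 − 2,800,000 = 37,800,000 m³
S = 146,480,000 / 37,800,000 = 3.8751 g/kg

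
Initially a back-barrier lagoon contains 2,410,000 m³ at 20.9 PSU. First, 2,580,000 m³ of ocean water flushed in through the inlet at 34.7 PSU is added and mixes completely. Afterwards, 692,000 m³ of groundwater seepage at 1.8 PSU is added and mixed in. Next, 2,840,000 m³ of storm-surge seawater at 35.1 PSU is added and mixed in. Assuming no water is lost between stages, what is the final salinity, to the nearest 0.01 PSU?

28.26 PSU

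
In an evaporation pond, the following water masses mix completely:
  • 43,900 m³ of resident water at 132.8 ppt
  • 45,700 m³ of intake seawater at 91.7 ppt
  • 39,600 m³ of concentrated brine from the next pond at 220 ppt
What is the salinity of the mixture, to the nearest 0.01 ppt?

By conservation of dissolved salt,
salt = 43,900×132.8 + 45,700×91.7 + 39,600×220 = 5,829,920 + 4,190,690 + 8,712,000 = 18,732,610
volume = 43,900 + 45,700 + 39,600 = 129,200 m³
S = 18,732,610 / 129,200 = 144.9892 ppt

144.99 ppt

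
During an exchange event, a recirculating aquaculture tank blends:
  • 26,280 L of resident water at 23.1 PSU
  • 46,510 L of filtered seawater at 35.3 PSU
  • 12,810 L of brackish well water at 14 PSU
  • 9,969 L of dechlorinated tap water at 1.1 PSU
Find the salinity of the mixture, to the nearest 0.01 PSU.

25.52 PSU

Salt balance:
salt = 26,280×23.1 + 46,510×35.3 + 12,810×14 + 9,969×1.1 = 607,068 + 1,641,803 + 179,340 + 10,965.9 = 2,439,176.9
volume = 26,280 + 46,510 + 12,810 + 9,969 = 95,569 L
S = 2,439,176.9 / 95,569 = 25.5227 PSU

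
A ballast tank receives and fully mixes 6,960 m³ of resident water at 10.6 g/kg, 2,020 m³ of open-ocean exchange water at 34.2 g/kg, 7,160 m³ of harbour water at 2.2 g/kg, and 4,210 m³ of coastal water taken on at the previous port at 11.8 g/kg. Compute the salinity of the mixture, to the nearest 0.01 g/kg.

Weighted by volume,
salt = 6,960×10.6 + 2,020×34.2 + 7,160×2.2 + 4,210×11.8 = 73,776 + 69,084 + 15,752 + 49,678 = 208,290
volume = 6,960 + 2,020 + 7,160 + 4,210 = 20,350 m³
S = 208,290 / 20,350 = 10.2354 g/kg

10.24 g/kg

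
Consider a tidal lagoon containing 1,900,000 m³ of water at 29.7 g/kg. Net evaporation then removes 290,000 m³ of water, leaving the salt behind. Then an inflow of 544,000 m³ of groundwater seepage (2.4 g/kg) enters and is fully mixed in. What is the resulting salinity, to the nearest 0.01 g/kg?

26.80 g/kg

After evaporation: salt = 1,900,000×29.7 = 56,430,000; volume = 1,900,000 − 290,000 = 1,610,000 m³
After mixing: salt = 56,430,000 + 544,000×2.4 = 57,735,600; volume = 1,610,000 + 544,000 = 2,154,000 m³
S = 57,735,600 / 2,154,000 = 26.8039 g/kg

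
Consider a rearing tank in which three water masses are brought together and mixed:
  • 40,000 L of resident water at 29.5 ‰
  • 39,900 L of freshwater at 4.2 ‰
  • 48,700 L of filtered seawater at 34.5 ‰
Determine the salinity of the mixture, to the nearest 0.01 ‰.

Mass of salt is conserved:
salt = 40,000×29.5 + 39,900×4.2 + 48,700×34.5 = 1,180,000 + 167,580 + 1,680,150 = 3,027,730
volume = 40,000 + 39,900 + 48,700 = 128,600 L
S = 3,027,730 / 128,600 = 23.5438 ‰

23.54 ‰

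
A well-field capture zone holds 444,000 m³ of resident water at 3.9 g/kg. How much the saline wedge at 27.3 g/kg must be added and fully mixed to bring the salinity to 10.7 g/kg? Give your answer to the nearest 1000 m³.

182000 m³

Salt balance: 444,000×3.9 + V×27.3 = (444,000+V)×10.7
1,731,600 + 27.3V = 4,750,800 + 10.7V
3,019,200 = 16.6V
V = 181,879.52 m³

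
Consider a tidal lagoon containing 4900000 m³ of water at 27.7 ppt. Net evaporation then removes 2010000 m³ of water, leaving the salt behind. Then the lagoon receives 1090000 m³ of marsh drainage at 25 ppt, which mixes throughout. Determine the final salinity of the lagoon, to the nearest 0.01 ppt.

After evaporation: salt = 4,900,000×27.7 = 135,730,000; volume = 4,900,000 − 2,010,000 = 2,890,000 m³
After mixing: salt = 135,730,000 + 1,090,000×25 = 162,980,000; volume = 2,890,000 + 1,090,000 = 3,980,000 m³
S = 162,980,000 / 3,980,000 = 40.9497 ppt

40.95 ppt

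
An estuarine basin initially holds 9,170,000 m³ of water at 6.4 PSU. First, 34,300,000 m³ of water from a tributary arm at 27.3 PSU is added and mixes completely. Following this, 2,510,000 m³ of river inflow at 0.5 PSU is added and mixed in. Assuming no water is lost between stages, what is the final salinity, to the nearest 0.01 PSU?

21.67 PSU

By conservation of dissolved salt,
Initial salt = 9,170,000×6.4 = 58,688,000
After stage 1: salt = 58,688,000 + 34,300,000×27.3 = 995,078,000; volume = 43,470,000 m³; S = 22.891 PSU
After stage 2: salt = 995,078,000 + 2,510,000×0.5 = 996,333,000; volume = 45,980,000 m³
S = 996,333,000 / 45,980,000 = 21.6688 PSU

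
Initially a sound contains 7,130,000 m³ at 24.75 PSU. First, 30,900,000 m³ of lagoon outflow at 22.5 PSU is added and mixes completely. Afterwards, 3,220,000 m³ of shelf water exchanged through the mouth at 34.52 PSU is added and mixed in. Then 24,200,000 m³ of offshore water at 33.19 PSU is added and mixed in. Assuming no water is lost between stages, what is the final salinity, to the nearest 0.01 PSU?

27.29 PSU

Mass of salt is conserved:
Initial salt = 7,130,000×24.75 = 176,467,500
After stage 1: salt = 176,467,500 + 30,900,000×22.5 = 871,717,500; volume = 38,030,000 m³; S = 22.922 PSU
After stage 2: salt = 871,717,500 + 3,220,000×34.52 = 982,871,900; volume = 41,250,000 m³; S = 23.827 PSU
After stage 3: salt = 982,871,900 + 24,200,000×33.19 = 1,786,069,900; volume = 65,450,000 m³
S = 1,786,069,900 / 65,450,000 = 27.2891 PSU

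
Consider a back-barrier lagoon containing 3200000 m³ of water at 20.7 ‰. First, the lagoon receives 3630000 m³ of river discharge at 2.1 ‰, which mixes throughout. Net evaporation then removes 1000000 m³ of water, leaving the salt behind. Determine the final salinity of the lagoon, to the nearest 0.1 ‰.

12.7 ‰

After mixing: salt = 3,200,000×20.7 + 3,630,000×2.1 = 73,863,000; volume = 6,830,000 m³
After evaporation: salt unchanged = 73,863,000; volume = 6,830,000 − 1,000,000 = 5,830,000 m³
S = 73,863,000 / 5,830,000 = 12.6695 ‰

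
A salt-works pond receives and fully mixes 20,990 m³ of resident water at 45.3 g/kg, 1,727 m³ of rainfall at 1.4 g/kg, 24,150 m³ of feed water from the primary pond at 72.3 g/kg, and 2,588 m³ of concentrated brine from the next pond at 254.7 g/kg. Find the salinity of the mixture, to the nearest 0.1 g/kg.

Weighted by volume,
salt = 20,990×45.3 + 1,727×1.4 + 24,150×72.3 + 2,588×254.7 = 950,847 + 2,417.8 + 1,746,045 + 659,163.6 = 3,358,473.4
volume = 20,990 + 1,727 + 24,150 + 2,588 = 49,455 m³
S = 3,358,473.4 / 49,455 = 67.91 g/kg

67.9 g/kg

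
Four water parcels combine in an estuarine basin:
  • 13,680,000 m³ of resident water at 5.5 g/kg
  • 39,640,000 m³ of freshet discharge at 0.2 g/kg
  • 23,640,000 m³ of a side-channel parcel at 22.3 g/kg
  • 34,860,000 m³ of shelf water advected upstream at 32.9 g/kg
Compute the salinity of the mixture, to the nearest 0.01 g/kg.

15.71 g/kg

Weighted by volume,
salt = 13,680,000×5.5 + 39,640,000×0.2 + 23,640,000×22.3 + 34,860,000×32.9 = 75,240,000 + 7,928,000 + 527,172,000 + 1,146,894,000 = 1,757,234,000
volume = 13,680,000 + 39,640,000 + 23,640,000 + 34,860,000 = 111,820,000 m³
S = 1,757,234,000 / 111,820,000 = 15.7148 g/kg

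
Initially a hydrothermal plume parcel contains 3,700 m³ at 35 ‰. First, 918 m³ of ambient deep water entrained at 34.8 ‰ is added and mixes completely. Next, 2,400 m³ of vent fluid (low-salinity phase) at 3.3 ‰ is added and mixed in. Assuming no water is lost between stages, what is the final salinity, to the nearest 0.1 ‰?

24.1 ‰

Weighted by volume,
Initial salt = 3,700×35 = 129,500
After stage 1: salt = 129,500 + 918×34.8 = 161,446.4; volume = 4,618 m³; S = 34.96 ‰
After stage 2: salt = 161,446.4 + 2,400×3.3 = 169,366.4; volume = 7,018 m³
S = 169,366.4 / 7,018 = 24.1331 ‰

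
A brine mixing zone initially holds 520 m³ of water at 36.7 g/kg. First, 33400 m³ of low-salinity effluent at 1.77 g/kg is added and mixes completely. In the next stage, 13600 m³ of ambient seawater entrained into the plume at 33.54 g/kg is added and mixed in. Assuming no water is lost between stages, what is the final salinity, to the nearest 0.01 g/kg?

11.24 g/kg

Total salt / total volume:
Initial salt = 520×36.7 = 19,084
After stage 1: salt = 19,084 + 33,400×1.77 = 78,202; volume = 33,920 m³; S = 2.305 g/kg
After stage 2: salt = 78,202 + 13,600×33.54 = 534,346; volume = 47,520 m³
S = 534,346 / 47,520 = 11.2447 g/kg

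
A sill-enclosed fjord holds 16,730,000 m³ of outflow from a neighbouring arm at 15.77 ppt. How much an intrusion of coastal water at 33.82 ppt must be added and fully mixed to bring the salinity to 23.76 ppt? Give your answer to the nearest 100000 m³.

13300000 m³

Salt balance: 16,730,000×15.77 + V×33.82 = (16,730,000+V)×23.76
263,832,100 + 33.82V = 397,504,800 + 23.76V
133,672,700 = 10.06V
V = 13,287,544.73 m³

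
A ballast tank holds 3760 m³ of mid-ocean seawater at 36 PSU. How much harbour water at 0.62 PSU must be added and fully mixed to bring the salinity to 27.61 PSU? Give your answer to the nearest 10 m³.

Salt balance: 3,760×36 + V×0.62 = (3,760+V)×27.61
135,360 + 0.62V = 103,813.6 + 27.61V
31,546.4 = 26.99V
V = 1,168.82 m³

1170 m³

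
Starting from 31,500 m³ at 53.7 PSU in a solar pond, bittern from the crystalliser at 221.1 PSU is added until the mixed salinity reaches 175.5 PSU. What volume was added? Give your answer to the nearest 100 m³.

84100 m³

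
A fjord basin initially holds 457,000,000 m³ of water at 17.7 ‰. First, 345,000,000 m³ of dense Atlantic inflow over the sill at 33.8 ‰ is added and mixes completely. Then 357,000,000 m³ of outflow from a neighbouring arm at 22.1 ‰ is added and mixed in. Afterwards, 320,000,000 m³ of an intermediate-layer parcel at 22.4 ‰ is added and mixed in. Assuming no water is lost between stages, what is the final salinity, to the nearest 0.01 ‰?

23.53 ‰

Total salt / total volume:
Initial salt = 457,000,000×17.7 = 8,088,900,000
After stage 1: salt = 8,088,900,000 + 345,000,000×33.8 = 19,749,900,000; volume = 802,000,000 m³; S = 24.626 ‰
After stage 2: salt = 19,749,900,000 + 357,000,000×22.1 = 27,639,600,000; volume = 1,159,000,000 m³; S = 23.848 ‰
After stage 3: salt = 27,639,600,000 + 320,000,000×22.4 = 34,807,600,000; volume = 1,479,000,000 m³
S = 34,807,600,000 / 1,479,000,000 = 23.5346 ‰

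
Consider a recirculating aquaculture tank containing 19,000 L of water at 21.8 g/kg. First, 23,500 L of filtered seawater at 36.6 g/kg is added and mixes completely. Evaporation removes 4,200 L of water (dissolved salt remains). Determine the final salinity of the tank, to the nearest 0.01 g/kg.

After mixing: salt = 19,000×21.8 + 23,500×36.6 = 1,274,300; volume = 42,500 L
After evaporation: salt unchanged = 1,274,300; volume = 42,500 − 4,200 = 38,300 L
S = 1,274,300 / 38,300 = 33.2715 g/kg

33.27 g/kg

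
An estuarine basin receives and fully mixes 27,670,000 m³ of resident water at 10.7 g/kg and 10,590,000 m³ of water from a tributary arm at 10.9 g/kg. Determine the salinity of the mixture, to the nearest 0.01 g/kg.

10.76 g/kg

Weighted by volume,
salt = 27,670,000×10.7 + 10,590,000×10.9 = 296,069,000 + 115,431,000 = 411,500,000
volume = 27,670,000 + 10,590,000 = 38,260,000 m³
S = 411,500,000 / 38,260,000 = 10.7554 g/kg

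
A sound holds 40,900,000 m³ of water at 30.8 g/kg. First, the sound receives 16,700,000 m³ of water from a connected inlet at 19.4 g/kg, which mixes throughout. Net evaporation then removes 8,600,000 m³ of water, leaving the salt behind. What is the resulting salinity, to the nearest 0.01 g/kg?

32.32 g/kg

After mixing: salt = 40,900,000×30.8 + 16,700,000×19.4 = 1,583,700,000; volume = 57,600,000 m³
After evaporation: salt unchanged = 1,583,700,000; volume = 57,600,000 − 8,600,000 = 49,000,000 m³
S = 1,583,700,000 / 49,000,000 = 32.3204 g/kg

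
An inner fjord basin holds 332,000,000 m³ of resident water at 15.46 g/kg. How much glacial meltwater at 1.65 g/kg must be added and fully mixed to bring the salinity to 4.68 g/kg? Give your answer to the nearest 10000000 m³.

1180000000 m³

Salt balance: 332,000,000×15.46 + V×1.65 = (332,000,000+V)×4.68
5,132,720,000 + 1.65V = 1,553,760,000 + 4.68V
3,578,960,000 = 3.03V
V = 1,181,174,917.49 m³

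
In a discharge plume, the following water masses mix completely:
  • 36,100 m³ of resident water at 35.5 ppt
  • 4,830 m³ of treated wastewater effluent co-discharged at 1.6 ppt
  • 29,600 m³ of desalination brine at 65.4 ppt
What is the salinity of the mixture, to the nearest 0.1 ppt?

Total salt / total volume:
salt = 36,100×35.5 + 4,830×1.6 + 29,600×65.4 = 1,281,550 + 7,728 + 1,935,840 = 3,225,118
volume = 36,100 + 4,830 + 29,600 = 70,530 m³
S = 3,225,118 / 70,530 = 45.727 ppt

45.7 ppt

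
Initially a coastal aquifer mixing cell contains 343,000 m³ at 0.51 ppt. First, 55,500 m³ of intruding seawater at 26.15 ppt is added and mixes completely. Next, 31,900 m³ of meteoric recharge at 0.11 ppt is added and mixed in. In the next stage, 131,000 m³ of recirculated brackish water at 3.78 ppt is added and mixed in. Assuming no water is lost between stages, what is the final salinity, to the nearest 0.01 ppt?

By conservation of dissolved salt,
Initial salt = 343,000×0.51 = 174,930
After stage 1: salt = 174,930 + 55,500×26.15 = 1,626,255; volume = 398,500 m³; S = 4.081 ppt
After stage 2: salt = 1,626,255 + 31,900×0.11 = 1,629,764; volume = 430,400 m³; S = 3.787 ppt
After stage 3: salt = 1,629,764 + 131,000×3.78 = 2,124,944; volume = 561,400 m³
S = 2,124,944 / 561,400 = 3.7851 ppt

3.79 ppt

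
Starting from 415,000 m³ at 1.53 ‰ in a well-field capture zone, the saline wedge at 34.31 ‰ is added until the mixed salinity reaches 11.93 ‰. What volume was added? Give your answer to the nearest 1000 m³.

Salt balance: 415,000×1.53 + V×34.31 = (415,000+V)×11.93
634,950 + 34.31V = 4,950,950 + 11.93V
4,316,000 = 22.38V
V = 192,850.76 m³

193000 m³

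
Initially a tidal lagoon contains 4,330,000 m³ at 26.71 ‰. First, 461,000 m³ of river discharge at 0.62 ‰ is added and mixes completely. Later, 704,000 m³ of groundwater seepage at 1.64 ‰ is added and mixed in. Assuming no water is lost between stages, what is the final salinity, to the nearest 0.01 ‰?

21.31 ‰

Weighted by volume,
Initial salt = 4,330,000×26.71 = 115,654,300
After stage 1: salt = 115,654,300 + 461,000×0.62 = 115,940,120; volume = 4,791,000 m³; S = 24.2 ‰
After stage 2: salt = 115,940,120 + 704,000×1.64 = 117,094,680; volume = 5,495,000 m³
S = 117,094,680 / 5,495,000 = 21.3093 ‰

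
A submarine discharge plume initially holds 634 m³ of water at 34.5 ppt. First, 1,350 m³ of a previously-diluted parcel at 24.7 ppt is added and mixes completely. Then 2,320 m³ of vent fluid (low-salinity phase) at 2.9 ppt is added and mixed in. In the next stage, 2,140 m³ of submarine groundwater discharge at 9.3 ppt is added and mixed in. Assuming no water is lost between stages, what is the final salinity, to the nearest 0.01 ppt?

12.70 ppt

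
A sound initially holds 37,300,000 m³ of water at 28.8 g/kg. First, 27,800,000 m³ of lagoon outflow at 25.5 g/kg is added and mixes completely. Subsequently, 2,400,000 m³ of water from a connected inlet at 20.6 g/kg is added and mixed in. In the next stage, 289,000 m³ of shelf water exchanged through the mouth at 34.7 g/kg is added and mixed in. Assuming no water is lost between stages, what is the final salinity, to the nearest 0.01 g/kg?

27.18 g/kg

Conserving salt mass:
Initial salt = 37,300,000×28.8 = 1,074,240,000
After stage 1: salt = 1,074,240,000 + 27,800,000×25.5 = 1,783,140,000; volume = 65,100,000 m³; S = 27.391 g/kg
After stage 2: salt = 1,783,140,000 + 2,400,000×20.6 = 1,832,580,000; volume = 67,500,000 m³; S = 27.149 g/kg
After stage 3: salt = 1,832,580,000 + 289,000×34.7 = 1,842,608,300; volume = 67,789,000 m³
S = 1,842,608,300 / 67,789,000 = 27.1815 g/kg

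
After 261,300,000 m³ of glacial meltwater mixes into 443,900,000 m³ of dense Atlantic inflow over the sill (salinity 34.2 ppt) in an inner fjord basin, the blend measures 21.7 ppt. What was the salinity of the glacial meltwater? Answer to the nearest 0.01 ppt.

Salt balance: 443,900,000×34.2 + 261,300,000×S = 705,200,000×21.7
15,181,380,000 + 261,300,000·S = 15,302,840,000
S = (15,302,840,000 − 15,181,380,000) / 261,300,000 = 0.4648 ppt

0.46 ppt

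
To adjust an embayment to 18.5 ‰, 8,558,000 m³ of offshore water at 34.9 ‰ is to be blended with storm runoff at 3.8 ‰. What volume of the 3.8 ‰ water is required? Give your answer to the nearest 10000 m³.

Salt balance: 8,558,000×34.9 + V×3.8 = (8,558,000+V)×18.5
298,674,200 + 3.8V = 158,323,000 + 18.5V
140,351,200 = 14.7V
V = 9,547,700.68 m³

9550000 m³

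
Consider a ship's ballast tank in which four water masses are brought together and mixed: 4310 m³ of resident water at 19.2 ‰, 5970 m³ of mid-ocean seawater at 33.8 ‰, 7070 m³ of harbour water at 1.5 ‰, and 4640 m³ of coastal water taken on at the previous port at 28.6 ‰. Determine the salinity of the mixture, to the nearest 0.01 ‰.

19.46 ‰

Conserving salt mass:
salt = 4,310×19.2 + 5,970×33.8 + 7,070×1.5 + 4,640×28.6 = 82,752 + 201,786 + 10,605 + 132,704 = 427,847
volume = 4,310 + 5,970 + 7,070 + 4,640 = 21,990 m³
S = 427,847 / 21,990 = 19.4564 ‰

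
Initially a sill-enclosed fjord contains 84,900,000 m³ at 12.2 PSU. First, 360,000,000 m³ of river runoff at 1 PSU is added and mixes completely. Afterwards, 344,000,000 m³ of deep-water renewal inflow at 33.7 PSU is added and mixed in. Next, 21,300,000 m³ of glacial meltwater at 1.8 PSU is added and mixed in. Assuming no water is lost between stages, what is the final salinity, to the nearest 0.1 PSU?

Conserving salt mass:
Initial salt = 84,900,000×12.2 = 1,035,780,000
After stage 1: salt = 1,035,780,000 + 360,000,000×1 = 1,395,780,000; volume = 444,900,000 m³; S = 3.137 PSU
After stage 2: salt = 1,395,780,000 + 344,000,000×33.7 = 12,988,580,000; volume = 788,900,000 m³; S = 16.464 PSU
After stage 3: salt = 12,988,580,000 + 21,300,000×1.8 = 13,026,920,000; volume = 810,200,000 m³
S = 13,026,920,000 / 810,200,000 = 16.0786 PSU

16.1 PSU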